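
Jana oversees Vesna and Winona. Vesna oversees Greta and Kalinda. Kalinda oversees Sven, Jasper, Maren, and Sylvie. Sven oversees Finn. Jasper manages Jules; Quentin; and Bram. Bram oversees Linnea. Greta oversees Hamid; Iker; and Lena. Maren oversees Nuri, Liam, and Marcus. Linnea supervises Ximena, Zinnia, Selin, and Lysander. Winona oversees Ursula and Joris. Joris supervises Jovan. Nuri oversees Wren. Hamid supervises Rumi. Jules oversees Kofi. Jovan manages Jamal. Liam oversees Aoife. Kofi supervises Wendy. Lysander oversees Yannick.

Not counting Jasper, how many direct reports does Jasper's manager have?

Jasper reports to Kalinda. Kalinda's other direct reports are Sven, Maren, Sylvie — 3 peers.

3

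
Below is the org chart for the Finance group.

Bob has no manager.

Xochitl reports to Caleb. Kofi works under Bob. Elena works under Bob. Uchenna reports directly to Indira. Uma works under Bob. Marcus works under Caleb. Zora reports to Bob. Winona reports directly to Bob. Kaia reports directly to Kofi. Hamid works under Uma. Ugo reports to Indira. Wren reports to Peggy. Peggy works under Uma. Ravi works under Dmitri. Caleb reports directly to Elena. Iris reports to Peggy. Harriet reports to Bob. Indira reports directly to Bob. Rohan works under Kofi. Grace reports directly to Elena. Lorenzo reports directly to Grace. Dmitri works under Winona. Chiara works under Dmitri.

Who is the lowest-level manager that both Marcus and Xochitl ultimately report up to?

Marcus's chain of managers is Caleb, Elena, Bob. Xochitl's chain of managers is Caleb, Elena, Bob. The first manager that appears in both chains is Caleb.

Caleb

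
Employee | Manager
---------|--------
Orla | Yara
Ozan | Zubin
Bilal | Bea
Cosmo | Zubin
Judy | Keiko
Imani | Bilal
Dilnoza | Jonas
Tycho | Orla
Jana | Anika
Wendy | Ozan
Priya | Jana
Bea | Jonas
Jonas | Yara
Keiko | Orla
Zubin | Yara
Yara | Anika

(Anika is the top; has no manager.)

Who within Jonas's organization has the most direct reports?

Direct-report counts within Jonas's organization: Jonas has 2; Bea has 1; Bilal has 1. The largest is 2, held by Jonas.

Jonas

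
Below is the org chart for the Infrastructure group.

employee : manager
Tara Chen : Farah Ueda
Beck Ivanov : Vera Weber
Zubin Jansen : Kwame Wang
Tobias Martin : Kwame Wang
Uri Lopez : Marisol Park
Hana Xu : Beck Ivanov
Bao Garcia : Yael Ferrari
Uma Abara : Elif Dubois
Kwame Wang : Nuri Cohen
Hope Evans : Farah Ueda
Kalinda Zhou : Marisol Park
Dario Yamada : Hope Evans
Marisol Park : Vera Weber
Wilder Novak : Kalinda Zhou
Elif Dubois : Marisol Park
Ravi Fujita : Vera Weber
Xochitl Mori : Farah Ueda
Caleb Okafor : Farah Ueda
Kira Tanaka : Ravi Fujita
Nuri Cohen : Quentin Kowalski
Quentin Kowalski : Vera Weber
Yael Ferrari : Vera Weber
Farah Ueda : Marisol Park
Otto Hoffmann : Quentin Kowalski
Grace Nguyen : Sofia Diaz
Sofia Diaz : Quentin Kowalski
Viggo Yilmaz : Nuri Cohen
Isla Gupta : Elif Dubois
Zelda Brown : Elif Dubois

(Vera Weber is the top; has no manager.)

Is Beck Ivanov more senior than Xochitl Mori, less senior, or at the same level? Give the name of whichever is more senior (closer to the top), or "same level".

Beck Ivanov is 1 level below Vera Weber; Xochitl Mori is 3. Beck Ivanov is higher.

Beck Ivanov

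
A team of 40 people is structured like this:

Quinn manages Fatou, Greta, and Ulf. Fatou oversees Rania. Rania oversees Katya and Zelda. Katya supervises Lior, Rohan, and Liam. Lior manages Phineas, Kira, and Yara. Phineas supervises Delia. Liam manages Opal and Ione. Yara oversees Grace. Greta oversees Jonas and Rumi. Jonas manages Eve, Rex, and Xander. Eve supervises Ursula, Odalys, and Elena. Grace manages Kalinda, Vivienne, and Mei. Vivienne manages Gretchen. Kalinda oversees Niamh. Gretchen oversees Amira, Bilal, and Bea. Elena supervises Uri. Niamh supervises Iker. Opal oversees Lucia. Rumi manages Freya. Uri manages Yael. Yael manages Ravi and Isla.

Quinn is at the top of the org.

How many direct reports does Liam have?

2

Liam directly manages Opal, Ione. That is 2 direct reports.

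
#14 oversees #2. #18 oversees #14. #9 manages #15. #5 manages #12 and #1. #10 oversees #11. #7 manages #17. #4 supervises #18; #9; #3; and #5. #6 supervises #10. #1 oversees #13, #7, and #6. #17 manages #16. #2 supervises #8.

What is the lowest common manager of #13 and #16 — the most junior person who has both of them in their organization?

#1

#13's chain of managers is #1, #5, #4. #16's chain of managers is #17, #7, #1, #5, #4. The first manager that appears in both chains is #1.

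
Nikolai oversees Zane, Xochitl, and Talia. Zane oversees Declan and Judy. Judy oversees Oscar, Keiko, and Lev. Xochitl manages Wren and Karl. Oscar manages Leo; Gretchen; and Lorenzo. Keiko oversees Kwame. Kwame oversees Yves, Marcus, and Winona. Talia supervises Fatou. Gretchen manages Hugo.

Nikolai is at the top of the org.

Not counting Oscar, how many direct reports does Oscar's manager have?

Oscar reports to Judy. Judy's other direct reports are Keiko, Lev — 2 peers.

2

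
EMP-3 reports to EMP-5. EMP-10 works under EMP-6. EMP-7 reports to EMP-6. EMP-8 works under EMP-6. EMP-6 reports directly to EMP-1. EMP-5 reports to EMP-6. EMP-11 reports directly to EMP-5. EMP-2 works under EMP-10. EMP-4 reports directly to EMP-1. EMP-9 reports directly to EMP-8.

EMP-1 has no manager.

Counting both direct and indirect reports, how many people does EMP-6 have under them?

8

EMP-6 directly manages EMP-5, EMP-7, EMP-10, EMP-8. Under EMP-5: EMP-3, EMP-11 (2). EMP-7 has no reports. Under EMP-10: EMP-2 (1). Under EMP-8: EMP-9 (1). So EMP-6's organization is 4 direct reports plus everyone under them: 3 + 1 + 2 + 2 = 8.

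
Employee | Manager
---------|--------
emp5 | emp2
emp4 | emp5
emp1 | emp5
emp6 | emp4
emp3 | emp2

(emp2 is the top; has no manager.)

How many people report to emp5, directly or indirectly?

3

emp5 directly manages emp4, emp1. Under emp4: emp6 (1). emp1 has no reports. So emp5's organization is 2 direct reports plus everyone under them: 2 + 1 = 3.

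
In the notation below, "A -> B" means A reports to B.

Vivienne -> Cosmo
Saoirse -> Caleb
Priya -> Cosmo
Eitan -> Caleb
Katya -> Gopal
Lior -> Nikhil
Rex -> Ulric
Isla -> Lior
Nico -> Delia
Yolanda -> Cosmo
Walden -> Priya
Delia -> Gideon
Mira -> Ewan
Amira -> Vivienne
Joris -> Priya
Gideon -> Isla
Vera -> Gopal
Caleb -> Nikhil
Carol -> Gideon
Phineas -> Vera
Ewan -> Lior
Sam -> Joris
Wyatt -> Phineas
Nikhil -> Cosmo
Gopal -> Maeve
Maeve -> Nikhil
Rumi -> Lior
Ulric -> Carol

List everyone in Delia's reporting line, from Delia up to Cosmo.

Delia -> Gideon -> Isla -> Lior -> Nikhil -> Cosmo

Delia reports to Gideon. Gideon reports to Isla. Isla reports to Lior. Lior reports to Nikhil. Nikhil reports to Cosmo. Cosmo is at the top.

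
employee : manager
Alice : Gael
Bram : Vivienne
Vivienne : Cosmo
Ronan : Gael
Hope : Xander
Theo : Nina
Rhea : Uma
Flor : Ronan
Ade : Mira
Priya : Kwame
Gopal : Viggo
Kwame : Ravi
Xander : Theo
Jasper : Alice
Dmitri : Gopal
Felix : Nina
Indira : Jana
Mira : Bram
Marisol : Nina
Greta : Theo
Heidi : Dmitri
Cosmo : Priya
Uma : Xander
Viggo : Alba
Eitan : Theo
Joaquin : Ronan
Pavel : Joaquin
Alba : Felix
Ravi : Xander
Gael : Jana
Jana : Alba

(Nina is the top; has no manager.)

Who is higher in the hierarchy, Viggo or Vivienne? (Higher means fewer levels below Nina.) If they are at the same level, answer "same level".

Viggo is 3 levels below Nina; Vivienne is 7. Viggo is higher.

Viggo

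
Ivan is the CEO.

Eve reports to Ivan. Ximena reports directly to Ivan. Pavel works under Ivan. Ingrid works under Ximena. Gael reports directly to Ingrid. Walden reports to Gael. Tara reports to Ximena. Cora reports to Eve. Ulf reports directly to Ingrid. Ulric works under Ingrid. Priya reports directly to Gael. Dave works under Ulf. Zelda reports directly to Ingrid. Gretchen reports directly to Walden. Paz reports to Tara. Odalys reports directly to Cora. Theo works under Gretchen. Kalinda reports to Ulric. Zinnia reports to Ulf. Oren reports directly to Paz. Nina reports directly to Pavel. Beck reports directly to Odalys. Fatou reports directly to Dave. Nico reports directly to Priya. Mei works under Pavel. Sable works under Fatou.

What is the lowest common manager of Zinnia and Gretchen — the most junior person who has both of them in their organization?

Zinnia's chain of managers is Ulf, Ingrid, Ximena, Ivan. Gretchen's chain of managers is Walden, Gael, Ingrid, Ximena, Ivan. The first manager that appears in both chains is Ingrid.

Ingrid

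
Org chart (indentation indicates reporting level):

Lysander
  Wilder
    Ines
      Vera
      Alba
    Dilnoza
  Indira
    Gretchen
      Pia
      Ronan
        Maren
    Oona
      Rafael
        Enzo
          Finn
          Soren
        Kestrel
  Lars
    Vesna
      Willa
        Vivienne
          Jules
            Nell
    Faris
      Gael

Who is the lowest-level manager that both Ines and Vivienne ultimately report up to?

Ines's chain of managers is Wilder, Lysander. Vivienne's chain of managers is Willa, Vesna, Lars, Lysander. The first manager that appears in both chains is Lysander.

Lysander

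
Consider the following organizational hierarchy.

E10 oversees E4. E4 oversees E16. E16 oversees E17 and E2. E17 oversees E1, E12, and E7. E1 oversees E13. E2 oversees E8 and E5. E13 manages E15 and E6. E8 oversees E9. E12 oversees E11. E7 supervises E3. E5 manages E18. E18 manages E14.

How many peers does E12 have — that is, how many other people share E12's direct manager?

E12 reports to E17. E17's other direct reports are E1, E7 — 2 peers.

2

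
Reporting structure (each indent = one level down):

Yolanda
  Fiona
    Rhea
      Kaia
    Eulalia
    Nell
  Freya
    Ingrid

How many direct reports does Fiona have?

3

Fiona directly manages Rhea, Eulalia, Nell. That is 3 direct reports.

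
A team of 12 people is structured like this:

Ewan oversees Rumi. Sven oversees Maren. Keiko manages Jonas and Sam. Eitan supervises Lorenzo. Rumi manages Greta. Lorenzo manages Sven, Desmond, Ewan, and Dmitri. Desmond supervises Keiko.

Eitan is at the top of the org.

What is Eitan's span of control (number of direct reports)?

Eitan directly manages Lorenzo. That is 1 direct report.

1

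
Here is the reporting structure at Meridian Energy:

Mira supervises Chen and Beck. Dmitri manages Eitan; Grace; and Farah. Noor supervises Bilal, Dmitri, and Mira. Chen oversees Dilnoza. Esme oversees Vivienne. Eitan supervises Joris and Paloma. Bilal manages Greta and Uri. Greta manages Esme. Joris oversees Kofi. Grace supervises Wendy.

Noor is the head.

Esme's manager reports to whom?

Bilal

Esme reports to Greta, and Greta reports to Bilal. So Esme's skip-level manager is Bilal.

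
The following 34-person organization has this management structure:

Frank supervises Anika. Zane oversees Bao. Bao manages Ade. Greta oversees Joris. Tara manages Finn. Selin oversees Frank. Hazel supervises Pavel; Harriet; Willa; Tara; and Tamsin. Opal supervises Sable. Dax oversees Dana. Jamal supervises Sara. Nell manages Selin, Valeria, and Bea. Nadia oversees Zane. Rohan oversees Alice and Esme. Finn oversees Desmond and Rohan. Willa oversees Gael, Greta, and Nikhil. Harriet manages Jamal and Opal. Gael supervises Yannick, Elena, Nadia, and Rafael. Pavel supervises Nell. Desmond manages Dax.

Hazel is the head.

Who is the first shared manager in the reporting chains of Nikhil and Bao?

Nikhil's chain of managers is Willa, Hazel. Bao's chain of managers is Zane, Nadia, Gael, Willa, Hazel. The first manager that appears in both chains is Willa.

Willa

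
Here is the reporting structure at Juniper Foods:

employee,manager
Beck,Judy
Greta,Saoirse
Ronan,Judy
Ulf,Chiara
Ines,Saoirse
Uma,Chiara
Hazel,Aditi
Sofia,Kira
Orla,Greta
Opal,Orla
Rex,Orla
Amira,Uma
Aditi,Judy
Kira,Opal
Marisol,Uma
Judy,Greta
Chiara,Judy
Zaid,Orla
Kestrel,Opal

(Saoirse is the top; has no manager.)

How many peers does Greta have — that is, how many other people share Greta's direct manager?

1

Greta reports to Saoirse. Saoirse's other direct reports are Ines — 1 peer.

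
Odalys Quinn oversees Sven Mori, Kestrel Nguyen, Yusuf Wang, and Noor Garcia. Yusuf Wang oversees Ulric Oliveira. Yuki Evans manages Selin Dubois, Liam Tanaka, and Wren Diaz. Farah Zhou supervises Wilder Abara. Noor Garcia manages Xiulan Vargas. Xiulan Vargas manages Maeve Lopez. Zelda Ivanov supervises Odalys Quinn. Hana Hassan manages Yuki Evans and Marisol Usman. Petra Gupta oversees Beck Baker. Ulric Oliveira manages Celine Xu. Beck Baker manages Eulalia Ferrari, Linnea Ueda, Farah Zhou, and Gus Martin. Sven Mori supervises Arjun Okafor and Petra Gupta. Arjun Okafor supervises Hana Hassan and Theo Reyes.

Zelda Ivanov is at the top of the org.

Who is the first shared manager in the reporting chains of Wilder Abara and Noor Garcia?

Wilder Abara's chain of managers is Farah Zhou, Beck Baker, Petra Gupta, Sven Mori, Odalys Quinn, Zelda Ivanov. Noor Garcia's chain of managers is Odalys Quinn, Zelda Ivanov. The first manager that appears in both chains is Odalys Quinn.

Odalys Quinn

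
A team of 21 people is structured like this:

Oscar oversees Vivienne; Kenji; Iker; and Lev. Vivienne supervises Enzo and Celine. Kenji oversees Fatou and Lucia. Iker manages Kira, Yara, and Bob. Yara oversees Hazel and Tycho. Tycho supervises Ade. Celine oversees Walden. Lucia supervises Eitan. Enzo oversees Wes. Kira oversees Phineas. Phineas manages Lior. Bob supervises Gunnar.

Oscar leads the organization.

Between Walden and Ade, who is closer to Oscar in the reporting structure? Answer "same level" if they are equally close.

Walden is 3 levels below Oscar; Ade is 4. Walden is higher.

Walden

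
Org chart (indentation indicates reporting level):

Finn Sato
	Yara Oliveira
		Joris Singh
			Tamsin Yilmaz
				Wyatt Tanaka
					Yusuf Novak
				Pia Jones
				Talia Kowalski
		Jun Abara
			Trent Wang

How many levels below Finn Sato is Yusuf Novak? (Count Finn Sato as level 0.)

5

Chain from Yusuf Novak up to Finn Sato: Yusuf Novak → Wyatt Tanaka → Tamsin Yilmaz → Joris Singh → Yara Oliveira → Finn Sato. That is 5 steps up, so Yusuf Novak is 5 levels below Finn Sato.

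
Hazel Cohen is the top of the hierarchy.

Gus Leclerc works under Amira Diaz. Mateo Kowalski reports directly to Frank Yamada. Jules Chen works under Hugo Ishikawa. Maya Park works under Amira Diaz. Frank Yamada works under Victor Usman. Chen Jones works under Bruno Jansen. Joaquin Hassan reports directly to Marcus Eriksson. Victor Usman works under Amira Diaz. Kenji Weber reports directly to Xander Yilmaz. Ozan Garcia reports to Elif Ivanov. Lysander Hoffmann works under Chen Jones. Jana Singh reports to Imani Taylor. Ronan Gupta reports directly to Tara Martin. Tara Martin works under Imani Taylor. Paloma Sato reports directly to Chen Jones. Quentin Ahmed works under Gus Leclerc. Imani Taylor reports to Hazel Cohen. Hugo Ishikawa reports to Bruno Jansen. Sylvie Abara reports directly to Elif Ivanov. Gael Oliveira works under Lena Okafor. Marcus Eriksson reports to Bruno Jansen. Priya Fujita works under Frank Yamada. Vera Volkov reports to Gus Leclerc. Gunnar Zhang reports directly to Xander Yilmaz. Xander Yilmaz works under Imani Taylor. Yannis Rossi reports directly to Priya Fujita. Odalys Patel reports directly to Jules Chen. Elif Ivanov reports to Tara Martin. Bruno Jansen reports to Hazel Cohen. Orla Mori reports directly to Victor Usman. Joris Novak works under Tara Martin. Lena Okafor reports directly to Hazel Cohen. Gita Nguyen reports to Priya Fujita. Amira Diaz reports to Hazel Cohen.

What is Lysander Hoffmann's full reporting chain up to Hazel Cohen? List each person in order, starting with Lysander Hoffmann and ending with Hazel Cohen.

Lysander Hoffmann reports to Chen Jones. Chen Jones reports to Bruno Jansen. Bruno Jansen reports to Hazel Cohen. Hazel Cohen is at the top.

Lysander Hoffmann -> Chen Jones -> Bruno Jansen -> Hazel Cohen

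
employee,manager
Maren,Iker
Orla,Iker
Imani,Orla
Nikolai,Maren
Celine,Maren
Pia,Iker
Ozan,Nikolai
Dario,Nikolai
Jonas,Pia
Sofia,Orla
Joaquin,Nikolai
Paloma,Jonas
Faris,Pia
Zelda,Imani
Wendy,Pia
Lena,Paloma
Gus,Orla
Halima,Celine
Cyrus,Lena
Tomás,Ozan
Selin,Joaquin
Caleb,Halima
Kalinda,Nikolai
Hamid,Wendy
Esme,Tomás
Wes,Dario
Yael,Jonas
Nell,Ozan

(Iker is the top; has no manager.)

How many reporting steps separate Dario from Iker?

Chain from Dario up to Iker: Dario → Nikolai → Maren → Iker. That is 3 steps up, so Dario is 3 levels below Iker.

3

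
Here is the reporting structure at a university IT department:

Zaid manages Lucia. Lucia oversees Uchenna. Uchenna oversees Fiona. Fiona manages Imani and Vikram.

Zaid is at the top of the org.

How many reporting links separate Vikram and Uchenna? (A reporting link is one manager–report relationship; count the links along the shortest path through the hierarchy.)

2

Vikram is in Uchenna's organization: the chain from Vikram up to Uchenna is Vikram → Fiona → Uchenna, which is 2 links.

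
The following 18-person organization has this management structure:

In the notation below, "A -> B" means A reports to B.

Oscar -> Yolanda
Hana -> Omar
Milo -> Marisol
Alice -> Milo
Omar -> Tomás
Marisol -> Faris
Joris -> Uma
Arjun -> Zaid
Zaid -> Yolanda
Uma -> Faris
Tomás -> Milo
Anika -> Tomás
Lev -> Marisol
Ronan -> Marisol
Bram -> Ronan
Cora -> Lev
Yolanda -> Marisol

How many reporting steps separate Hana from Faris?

Chain from Hana up to Faris: Hana → Omar → Tomás → Milo → Marisol → Faris. That is 5 steps up, so Hana is 5 levels below Faris.

5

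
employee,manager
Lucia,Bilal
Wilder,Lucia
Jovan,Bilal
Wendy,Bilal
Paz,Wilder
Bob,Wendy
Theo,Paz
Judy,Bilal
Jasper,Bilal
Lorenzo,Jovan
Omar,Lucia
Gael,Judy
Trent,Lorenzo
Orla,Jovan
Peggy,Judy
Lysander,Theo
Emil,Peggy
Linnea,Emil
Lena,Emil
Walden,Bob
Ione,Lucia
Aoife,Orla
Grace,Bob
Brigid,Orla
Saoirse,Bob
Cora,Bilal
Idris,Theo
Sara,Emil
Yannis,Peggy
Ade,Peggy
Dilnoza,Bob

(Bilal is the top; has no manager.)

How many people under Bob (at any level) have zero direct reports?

4

The people in Bob's organization with no one reporting to them are Dilnoza, Saoirse, Grace, Walden. That is 4.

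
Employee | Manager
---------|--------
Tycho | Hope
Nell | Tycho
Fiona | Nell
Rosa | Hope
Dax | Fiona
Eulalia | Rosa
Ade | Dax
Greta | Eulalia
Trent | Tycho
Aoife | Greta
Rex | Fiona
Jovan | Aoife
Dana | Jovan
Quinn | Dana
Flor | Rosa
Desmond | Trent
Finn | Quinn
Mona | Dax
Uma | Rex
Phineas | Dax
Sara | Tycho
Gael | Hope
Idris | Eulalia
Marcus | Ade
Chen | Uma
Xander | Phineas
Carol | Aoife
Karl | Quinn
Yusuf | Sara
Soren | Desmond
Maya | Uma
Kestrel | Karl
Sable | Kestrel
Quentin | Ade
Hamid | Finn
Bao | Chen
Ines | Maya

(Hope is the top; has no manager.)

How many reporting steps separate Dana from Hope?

Chain from Dana up to Hope: Dana → Jovan → Aoife → Greta → Eulalia → Rosa → Hope. That is 6 steps up, so Dana is 6 levels below Hope.

6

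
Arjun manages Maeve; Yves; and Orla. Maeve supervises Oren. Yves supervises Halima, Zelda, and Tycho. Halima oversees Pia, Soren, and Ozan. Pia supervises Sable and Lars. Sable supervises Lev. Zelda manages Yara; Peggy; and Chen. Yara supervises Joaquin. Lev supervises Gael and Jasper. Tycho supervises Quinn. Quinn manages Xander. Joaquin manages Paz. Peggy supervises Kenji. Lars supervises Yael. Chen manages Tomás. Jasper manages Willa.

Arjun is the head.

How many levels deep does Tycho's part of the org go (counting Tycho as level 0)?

The longest chain under Tycho runs Tycho → Quinn → Xander, which is 2 levels below Tycho.

2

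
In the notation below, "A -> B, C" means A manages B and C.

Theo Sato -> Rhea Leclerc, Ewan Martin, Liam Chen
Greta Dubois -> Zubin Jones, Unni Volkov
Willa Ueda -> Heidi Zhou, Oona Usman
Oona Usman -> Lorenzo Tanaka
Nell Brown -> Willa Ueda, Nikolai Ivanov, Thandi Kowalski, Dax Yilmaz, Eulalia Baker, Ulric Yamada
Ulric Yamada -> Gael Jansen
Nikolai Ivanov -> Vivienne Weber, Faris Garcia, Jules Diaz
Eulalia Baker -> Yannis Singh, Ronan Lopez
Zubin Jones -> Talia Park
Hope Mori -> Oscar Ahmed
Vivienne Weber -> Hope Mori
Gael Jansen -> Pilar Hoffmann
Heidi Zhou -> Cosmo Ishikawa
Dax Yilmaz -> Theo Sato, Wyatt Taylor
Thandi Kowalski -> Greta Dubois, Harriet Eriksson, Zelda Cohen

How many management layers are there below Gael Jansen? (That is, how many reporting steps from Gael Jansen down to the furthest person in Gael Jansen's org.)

The longest chain under Gael Jansen runs Gael Jansen → Pilar Hoffmann, which is 1 level below Gael Jansen.

1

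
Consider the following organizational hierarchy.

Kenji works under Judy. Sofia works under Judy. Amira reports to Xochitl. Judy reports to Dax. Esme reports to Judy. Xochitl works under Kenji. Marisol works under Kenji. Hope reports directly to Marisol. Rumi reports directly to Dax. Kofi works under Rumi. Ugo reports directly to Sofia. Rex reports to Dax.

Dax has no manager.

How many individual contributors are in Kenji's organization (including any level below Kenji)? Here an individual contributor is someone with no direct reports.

The people in Kenji's organization with no one reporting to them are Hope, Amira. That is 2.

2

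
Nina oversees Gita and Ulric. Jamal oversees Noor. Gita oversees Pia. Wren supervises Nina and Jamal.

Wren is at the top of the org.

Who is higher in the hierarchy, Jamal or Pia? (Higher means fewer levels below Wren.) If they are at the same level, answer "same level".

Jamal

Jamal is 1 level below Wren; Pia is 3. Jamal is higher.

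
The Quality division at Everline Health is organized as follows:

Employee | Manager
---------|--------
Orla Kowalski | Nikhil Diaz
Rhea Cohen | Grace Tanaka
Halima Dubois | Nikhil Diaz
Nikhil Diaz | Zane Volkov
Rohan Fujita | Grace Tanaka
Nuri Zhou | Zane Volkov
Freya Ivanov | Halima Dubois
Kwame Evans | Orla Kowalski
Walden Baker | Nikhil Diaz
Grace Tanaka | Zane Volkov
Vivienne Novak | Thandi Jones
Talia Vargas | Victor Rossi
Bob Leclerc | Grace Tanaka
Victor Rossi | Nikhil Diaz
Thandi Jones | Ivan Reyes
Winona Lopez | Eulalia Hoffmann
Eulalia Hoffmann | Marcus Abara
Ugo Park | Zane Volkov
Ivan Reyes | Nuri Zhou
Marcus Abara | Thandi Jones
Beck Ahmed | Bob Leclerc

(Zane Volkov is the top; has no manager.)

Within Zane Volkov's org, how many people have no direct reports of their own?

The people in Zane Volkov's organization with no one reporting to them are Ugo Park, Vivienne Novak, Winona Lopez, Beck Ahmed, Rohan Fujita, Rhea Cohen, Walden Baker, Kwame Evans, Freya Ivanov, Talia Vargas. That is 10.

10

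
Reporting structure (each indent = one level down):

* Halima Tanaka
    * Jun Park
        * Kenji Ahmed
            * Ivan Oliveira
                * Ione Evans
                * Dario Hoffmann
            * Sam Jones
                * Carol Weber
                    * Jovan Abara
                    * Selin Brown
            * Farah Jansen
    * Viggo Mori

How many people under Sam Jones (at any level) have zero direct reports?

2

The people in Sam Jones's organization with no one reporting to them are Selin Brown, Jovan Abara. That is 2.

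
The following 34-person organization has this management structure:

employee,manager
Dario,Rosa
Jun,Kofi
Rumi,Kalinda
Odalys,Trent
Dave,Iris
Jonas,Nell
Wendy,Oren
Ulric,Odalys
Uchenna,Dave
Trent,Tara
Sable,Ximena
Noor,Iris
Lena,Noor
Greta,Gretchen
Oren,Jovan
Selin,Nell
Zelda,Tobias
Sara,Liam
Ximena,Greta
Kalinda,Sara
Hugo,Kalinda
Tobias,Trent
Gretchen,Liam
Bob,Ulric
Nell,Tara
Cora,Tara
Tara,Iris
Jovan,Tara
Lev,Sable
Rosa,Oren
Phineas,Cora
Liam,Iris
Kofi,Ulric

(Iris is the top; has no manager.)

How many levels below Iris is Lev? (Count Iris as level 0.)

6

Chain from Lev up to Iris: Lev → Sable → Ximena → Greta → Gretchen → Liam → Iris. That is 6 steps up, so Lev is 6 levels below Iris.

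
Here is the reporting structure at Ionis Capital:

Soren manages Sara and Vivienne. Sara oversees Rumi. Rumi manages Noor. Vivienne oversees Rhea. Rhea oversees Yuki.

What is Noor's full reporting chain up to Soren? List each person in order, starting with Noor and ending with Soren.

Noor reports to Rumi. Rumi reports to Sara. Sara reports to Soren. Soren is at the top.

Noor -> Rumi -> Sara -> Soren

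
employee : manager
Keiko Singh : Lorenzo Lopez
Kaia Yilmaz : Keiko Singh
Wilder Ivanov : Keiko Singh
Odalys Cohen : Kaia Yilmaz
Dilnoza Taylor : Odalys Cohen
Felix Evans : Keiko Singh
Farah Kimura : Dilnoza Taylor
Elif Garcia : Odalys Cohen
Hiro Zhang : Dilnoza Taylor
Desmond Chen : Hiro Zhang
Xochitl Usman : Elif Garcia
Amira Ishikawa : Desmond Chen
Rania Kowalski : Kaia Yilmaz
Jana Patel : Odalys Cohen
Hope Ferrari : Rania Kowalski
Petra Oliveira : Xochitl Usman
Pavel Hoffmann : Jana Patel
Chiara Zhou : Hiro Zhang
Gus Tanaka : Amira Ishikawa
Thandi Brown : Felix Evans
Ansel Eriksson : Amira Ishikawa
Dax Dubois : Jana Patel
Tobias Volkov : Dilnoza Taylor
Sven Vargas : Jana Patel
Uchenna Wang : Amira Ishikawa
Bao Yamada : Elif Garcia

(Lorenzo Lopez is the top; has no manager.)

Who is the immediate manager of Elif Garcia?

Elif Garcia reports directly to Odalys Cohen.

Odalys Cohen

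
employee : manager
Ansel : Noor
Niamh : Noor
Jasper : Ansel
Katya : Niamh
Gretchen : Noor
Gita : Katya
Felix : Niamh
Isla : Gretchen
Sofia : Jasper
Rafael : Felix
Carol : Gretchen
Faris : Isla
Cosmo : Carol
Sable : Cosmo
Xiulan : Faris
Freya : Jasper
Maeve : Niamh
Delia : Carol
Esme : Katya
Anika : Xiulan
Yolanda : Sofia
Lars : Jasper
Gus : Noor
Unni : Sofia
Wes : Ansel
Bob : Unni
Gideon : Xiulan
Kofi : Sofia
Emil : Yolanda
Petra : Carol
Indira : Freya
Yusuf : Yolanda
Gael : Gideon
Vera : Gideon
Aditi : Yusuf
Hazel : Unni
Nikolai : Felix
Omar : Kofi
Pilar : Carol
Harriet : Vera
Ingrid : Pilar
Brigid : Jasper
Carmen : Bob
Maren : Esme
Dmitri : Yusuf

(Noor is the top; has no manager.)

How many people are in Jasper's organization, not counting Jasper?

Jasper directly manages Sofia, Freya, Lars, Brigid. Under Sofia: Kofi, Omar, Unni, Hazel, Bob, Carmen, Yolanda, Yusuf, Dmitri, Aditi, Emil (11). Under Freya: Indira (1). Lars has no reports. Brigid has no reports. So Jasper's organization is 4 direct reports plus everyone under them: 12 + 2 + 1 + 1 = 16.

16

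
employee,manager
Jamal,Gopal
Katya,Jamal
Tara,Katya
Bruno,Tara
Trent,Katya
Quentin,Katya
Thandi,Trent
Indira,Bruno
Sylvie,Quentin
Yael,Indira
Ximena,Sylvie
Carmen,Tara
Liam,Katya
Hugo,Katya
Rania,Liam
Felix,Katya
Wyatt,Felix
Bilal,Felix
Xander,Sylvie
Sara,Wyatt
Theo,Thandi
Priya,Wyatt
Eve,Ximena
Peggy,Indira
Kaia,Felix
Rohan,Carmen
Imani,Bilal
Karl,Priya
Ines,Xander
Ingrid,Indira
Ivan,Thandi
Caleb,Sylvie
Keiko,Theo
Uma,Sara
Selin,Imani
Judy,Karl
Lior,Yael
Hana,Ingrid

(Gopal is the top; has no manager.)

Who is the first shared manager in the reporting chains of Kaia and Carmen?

Katya

Kaia's chain of managers is Felix, Katya, Jamal, Gopal. Carmen's chain of managers is Tara, Katya, Jamal, Gopal. The first manager that appears in both chains is Katya.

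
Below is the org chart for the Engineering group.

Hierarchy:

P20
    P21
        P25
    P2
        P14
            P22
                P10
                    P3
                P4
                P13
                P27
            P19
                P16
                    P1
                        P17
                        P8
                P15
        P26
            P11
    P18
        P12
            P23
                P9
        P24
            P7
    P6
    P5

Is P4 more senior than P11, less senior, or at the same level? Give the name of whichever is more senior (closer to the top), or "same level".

P4 is 4 levels below P20; P11 is 3. P11 is higher.

P11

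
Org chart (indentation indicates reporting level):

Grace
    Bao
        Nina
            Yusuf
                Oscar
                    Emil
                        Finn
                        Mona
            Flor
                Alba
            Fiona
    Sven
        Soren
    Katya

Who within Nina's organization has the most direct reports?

Nina

Direct-report counts within Nina's organization: Nina has 3; Flor has 1; Yusuf has 1; Oscar has 1; Emil has 2. The largest is 3, held by Nina.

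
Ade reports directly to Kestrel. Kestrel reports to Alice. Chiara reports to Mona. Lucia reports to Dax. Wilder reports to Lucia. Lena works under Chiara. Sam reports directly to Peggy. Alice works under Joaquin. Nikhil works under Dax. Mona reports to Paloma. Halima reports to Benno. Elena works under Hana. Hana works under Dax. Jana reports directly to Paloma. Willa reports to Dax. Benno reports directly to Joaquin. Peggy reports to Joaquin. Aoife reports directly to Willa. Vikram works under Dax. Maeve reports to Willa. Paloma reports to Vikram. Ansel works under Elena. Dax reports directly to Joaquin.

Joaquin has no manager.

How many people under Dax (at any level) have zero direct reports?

7

The people in Dax's organization with no one reporting to them are Ansel, Aoife, Maeve, Nikhil, Wilder, Jana, Lena. That is 7.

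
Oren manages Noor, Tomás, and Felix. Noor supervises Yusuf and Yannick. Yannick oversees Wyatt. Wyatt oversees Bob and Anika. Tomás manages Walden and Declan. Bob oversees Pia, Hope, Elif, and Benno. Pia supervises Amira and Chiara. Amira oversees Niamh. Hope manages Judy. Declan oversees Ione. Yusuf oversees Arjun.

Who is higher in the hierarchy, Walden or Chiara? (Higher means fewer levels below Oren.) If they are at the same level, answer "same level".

Walden

Walden is 2 levels below Oren; Chiara is 6. Walden is higher.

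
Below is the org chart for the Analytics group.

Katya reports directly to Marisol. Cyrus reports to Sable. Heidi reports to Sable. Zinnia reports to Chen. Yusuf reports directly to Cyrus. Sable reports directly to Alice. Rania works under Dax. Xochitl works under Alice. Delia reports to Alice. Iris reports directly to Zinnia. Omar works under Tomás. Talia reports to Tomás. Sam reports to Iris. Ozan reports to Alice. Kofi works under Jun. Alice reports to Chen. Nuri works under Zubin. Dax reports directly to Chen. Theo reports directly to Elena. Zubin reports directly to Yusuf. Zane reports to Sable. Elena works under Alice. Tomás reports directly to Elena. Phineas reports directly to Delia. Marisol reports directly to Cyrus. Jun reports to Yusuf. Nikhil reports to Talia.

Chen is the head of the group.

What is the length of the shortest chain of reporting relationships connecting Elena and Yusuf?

Elena is 1 level below Alice, and Yusuf is 3 levels below Alice (their lowest common manager). The shortest path runs up from Elena to Alice and back down to Yusuf: 1 + 3 = 4 links.

4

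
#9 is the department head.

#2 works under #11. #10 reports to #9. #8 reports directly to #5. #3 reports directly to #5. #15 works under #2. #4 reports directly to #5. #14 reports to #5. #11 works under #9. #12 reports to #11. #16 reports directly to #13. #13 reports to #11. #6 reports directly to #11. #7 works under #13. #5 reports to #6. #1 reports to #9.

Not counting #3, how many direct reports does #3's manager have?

3

#3 reports to #5. #5's other direct reports are #14, #4, #8 — 3 peers.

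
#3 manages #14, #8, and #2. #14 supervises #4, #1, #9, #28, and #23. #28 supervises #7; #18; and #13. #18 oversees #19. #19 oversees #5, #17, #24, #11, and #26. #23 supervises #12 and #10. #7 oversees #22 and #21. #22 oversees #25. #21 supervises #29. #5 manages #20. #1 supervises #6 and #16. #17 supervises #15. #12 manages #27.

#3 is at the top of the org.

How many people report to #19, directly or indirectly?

#19 directly manages #5, #17, #24, #11, #26. Under #5: #20 (1). Under #17: #15 (1). #24 has no reports. #11 has no reports. #26 has no reports. So #19's organization is 5 direct reports plus everyone under them: 2 + 2 + 1 + 1 + 1 = 7.

7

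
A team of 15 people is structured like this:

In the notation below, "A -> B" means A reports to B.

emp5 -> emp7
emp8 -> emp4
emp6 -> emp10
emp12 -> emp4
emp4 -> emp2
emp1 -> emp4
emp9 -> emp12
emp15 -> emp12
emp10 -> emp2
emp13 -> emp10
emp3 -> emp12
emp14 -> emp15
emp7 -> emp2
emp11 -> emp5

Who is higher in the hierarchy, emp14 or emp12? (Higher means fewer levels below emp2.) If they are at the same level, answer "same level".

emp12

emp14 is 4 levels below emp2; emp12 is 2. emp12 is higher.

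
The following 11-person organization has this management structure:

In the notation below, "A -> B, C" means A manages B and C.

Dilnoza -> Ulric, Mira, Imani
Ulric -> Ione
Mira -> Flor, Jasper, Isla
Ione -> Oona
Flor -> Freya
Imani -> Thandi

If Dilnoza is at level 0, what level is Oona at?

3

Chain from Oona up to Dilnoza: Oona → Ione → Ulric → Dilnoza. That is 3 steps up, so Oona is 3 levels below Dilnoza.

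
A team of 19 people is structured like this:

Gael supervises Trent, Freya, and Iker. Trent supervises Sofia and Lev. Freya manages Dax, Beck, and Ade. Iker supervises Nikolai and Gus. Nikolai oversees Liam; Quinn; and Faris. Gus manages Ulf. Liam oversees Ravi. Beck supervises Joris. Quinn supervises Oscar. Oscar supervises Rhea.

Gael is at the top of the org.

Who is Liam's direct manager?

Nikolai

Liam reports directly to Nikolai.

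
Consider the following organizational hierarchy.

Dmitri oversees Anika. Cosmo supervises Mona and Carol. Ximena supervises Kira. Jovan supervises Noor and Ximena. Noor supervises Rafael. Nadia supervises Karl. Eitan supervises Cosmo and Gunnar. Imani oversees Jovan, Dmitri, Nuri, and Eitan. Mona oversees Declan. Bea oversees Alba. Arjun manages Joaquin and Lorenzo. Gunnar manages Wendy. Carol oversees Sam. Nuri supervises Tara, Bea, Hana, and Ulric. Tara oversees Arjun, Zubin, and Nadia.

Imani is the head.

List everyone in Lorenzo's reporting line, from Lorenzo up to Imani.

Lorenzo reports to Arjun. Arjun reports to Tara. Tara reports to Nuri. Nuri reports to Imani. Imani is at the top.

Lorenzo -> Arjun -> Tara -> Nuri -> Imani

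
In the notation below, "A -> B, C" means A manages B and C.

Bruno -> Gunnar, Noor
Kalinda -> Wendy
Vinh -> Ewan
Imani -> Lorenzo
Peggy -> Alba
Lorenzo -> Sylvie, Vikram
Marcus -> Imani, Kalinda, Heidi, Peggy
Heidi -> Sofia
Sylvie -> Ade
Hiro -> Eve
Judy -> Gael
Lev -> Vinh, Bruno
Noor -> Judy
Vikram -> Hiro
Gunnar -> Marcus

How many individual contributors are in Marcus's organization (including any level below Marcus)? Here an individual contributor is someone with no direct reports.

5

The people in Marcus's organization with no one reporting to them are Alba, Sofia, Wendy, Eve, Ade. That is 5.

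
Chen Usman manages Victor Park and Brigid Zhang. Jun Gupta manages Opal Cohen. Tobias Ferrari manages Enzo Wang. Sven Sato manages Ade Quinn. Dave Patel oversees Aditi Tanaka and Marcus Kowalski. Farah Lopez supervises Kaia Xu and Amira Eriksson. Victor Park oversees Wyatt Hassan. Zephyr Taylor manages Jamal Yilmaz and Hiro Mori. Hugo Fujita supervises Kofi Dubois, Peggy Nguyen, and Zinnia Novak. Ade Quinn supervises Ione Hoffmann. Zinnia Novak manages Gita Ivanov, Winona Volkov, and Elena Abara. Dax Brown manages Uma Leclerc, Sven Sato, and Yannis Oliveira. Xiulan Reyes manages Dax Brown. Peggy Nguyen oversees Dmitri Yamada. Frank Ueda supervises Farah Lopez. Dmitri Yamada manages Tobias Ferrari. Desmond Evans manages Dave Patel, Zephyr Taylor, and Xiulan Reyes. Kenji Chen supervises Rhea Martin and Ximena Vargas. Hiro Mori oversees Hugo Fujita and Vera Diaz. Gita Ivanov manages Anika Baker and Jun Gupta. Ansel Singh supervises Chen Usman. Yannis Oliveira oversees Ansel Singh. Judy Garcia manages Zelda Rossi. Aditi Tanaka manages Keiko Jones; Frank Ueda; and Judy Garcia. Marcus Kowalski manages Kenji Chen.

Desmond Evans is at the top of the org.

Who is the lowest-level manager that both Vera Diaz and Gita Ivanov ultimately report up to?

Hiro Mori

Vera Diaz's chain of managers is Hiro Mori, Zephyr Taylor, Desmond Evans. Gita Ivanov's chain of managers is Zinnia Novak, Hugo Fujita, Hiro Mori, Zephyr Taylor, Desmond Evans. The first manager that appears in both chains is Hiro Mori.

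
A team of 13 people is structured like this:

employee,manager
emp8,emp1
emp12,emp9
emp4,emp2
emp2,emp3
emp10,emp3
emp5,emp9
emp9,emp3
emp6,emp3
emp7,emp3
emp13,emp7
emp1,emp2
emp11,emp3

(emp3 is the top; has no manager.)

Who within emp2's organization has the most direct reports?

Direct-report counts within emp2's organization: emp2 has 2; emp1 has 1. The largest is 2, held by emp2.

emp2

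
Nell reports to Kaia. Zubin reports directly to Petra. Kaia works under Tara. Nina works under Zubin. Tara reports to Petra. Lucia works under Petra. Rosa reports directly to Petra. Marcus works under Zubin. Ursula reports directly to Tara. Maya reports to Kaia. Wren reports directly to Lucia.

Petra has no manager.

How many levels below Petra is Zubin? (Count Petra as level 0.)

Chain from Zubin up to Petra: Zubin → Petra. That is 1 step up, so Zubin is 1 level below Petra.

1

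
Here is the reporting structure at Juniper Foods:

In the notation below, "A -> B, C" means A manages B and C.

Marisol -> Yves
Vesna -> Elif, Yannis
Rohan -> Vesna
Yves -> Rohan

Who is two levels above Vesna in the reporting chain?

Yves

Vesna reports to Rohan, and Rohan reports to Yves. So Vesna's skip-level manager is Yves.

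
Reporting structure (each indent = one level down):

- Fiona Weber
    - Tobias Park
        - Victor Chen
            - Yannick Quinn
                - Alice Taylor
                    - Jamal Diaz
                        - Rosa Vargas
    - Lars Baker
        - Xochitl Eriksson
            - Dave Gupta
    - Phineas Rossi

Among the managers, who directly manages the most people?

Fiona Weber

Direct-report counts: Fiona Weber has 3; Lars Baker has 1; Xochitl Eriksson has 1; Tobias Park has 1; Victor Chen has 1; Yannick Quinn has 1; Alice Taylor has 1; Jamal Diaz has 1. The largest is 3, held by Fiona Weber.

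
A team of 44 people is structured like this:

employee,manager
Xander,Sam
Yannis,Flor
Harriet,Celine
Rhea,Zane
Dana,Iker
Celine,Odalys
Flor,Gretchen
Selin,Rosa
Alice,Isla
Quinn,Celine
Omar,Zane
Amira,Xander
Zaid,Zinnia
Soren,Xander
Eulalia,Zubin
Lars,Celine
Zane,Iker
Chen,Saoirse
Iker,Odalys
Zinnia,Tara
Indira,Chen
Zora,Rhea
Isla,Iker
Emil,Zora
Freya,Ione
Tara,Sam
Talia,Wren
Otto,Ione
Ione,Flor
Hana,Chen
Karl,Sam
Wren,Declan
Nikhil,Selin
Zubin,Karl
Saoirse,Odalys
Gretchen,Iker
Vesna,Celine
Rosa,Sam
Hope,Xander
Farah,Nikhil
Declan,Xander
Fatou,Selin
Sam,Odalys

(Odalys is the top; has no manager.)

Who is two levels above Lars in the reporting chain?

Lars reports to Celine, and Celine reports to Odalys. So Lars's skip-level manager is Odalys.

Odalys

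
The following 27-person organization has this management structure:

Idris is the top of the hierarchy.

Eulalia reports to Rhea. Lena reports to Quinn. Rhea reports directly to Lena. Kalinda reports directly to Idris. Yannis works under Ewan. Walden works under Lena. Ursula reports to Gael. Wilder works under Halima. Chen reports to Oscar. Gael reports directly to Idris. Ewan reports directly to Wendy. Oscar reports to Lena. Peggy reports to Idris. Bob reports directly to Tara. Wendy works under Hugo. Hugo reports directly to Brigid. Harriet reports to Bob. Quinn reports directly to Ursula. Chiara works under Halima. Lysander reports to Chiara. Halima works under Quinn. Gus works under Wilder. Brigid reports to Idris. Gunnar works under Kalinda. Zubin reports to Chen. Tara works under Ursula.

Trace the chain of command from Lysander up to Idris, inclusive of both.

Lysander -> Chiara -> Halima -> Quinn -> Ursula -> Gael -> Idris

Lysander reports to Chiara. Chiara reports to Halima. Halima reports to Quinn. Quinn reports to Ursula. Ursula reports to Gael. Gael reports to Idris. Idris is at the top.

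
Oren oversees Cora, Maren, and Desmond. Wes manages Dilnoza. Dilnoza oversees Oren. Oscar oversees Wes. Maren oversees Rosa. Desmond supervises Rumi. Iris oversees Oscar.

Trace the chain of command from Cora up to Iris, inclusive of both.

Cora reports to Oren. Oren reports to Dilnoza. Dilnoza reports to Wes. Wes reports to Oscar. Oscar reports to Iris. Iris is at the top.

Cora -> Oren -> Dilnoza -> Wes -> Oscar -> Iris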